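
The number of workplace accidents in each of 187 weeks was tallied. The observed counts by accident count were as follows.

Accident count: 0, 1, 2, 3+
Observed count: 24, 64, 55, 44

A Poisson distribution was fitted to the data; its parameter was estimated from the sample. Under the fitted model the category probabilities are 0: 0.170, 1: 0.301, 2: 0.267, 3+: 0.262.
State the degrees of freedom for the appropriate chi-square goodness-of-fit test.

There are k = 4 categories and 1 parameter estimated from the data, so df = 4 − 1 − 1 = 2.

2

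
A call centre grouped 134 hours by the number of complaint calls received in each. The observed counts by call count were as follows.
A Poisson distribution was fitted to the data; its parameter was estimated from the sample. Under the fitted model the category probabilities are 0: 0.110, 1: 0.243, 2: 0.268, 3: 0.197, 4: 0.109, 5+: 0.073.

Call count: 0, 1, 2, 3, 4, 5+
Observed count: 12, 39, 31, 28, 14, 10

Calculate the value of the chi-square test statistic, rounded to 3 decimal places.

2.581

Expected counts E_i = n·p_i: 134×0.110 = 14.74, 134×0.243 = 32.562, 134×0.268 = 35.912, 134×0.197 = 26.398, 134×0.109 = 14.606, 134×0.073 = 9.782.
cat         O        E   (O−E)²/E
0          12    14.74     0.5093
1          39   32.562     1.2729
2          31   35.912     0.6719
3          28   26.398     0.0972
4          14   14.606     0.0251
5+         10    9.782     0.0049
Sum = 2.581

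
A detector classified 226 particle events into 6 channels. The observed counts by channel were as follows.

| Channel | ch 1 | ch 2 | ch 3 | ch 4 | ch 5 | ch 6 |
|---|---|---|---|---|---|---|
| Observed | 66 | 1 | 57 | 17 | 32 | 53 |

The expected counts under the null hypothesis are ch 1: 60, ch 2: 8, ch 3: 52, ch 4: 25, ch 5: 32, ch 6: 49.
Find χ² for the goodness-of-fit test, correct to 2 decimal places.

χ² = (66−60)²/60 + (1−8)²/8 + (57−52)²/52 + (17−25)²/25 + (32−32)²/32 + (53−49)²/49
   = 0.600 + 6.125 + 0.481 + 2.560 + 0.000 + 0.327
Sum = 10.09

10.09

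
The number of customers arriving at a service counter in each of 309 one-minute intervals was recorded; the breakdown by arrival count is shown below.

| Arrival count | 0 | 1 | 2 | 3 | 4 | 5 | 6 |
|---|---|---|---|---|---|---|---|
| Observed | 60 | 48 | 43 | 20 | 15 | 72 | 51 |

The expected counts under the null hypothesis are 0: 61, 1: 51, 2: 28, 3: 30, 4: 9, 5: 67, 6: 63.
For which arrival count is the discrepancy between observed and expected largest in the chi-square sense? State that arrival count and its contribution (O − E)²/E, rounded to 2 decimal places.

2, 8.04

cat         O        E   (O−E)²/E
0          60       61      0.016
1          48       51      0.176
2          43       28      8.036
3          20       30      3.333
4          15        9      4.000
5          72       67      0.373
6          51       63      2.286
The largest term is for 2: 8.04.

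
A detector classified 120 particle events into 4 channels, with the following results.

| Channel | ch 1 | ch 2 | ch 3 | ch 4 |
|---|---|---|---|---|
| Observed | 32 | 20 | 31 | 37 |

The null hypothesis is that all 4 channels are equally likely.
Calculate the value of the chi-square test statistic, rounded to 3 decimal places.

5.133

Expected count for each of the 4 categories: 120/4 = 30.
χ² = (32−30)²/30 + (20−30)²/30 + (31−30)²/30 + (37−30)²/30
   = 0.1333 + 3.3333 + 0.0333 + 1.6333
Sum = 5.133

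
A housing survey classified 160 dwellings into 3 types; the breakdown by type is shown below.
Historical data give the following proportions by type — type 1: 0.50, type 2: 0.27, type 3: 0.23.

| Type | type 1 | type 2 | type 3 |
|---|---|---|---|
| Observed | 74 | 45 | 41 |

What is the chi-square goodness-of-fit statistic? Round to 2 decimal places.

1.00

Expected counts E_i = n·p_i: 160×0.50 = 80, 160×0.27 = 43.2, 160×0.23 = 36.8.
type 1: (74 − 80)²/80 = 36/80 = 0.450
type 2: (45 − 43.2)²/43.2 = 3.24/43.2 = 0.075
type 3: (41 − 36.8)²/36.8 = 17.64/36.8 = 0.479
Sum = 1.00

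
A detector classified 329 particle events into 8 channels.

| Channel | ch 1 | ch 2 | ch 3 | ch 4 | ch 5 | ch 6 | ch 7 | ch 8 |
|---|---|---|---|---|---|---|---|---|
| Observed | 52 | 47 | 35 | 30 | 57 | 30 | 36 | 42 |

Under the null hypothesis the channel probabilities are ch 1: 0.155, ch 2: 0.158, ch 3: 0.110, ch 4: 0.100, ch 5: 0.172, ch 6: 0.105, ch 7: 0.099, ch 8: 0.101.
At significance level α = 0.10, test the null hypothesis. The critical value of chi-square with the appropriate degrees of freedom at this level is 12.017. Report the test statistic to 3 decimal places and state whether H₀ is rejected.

4.069; do not reject

Expected counts E_i = n·p_i: 329×0.155 = 50.995, 329×0.158 = 51.982, 329×0.110 = 36.19, 329×0.100 = 32.9, 329×0.172 = 56.588, 329×0.105 = 34.545, 329×0.099 = 32.571, 329×0.101 = 33.229.
ch 1: (52 − 50.995)²/50.995 = 1.010025/50.995 = 0.0198
ch 2: (47 − 51.982)²/51.982 = 24.820324/51.982 = 0.4775
ch 3: (35 − 36.19)²/36.19 = 1.4161/36.19 = 0.0391
ch 4: (30 − 32.9)²/32.9 = 8.41/32.9 = 0.2556
ch 5: (57 − 56.588)²/56.588 = 0.169744/56.588 = 0.0030
ch 6: (30 − 34.545)²/34.545 = 20.657025/34.545 = 0.5980
ch 7: (36 − 32.571)²/32.571 = 11.758041/32.571 = 0.3610
ch 8: (42 − 33.229)²/33.229 = 76.930441/33.229 = 2.3152
Sum = 4.069
df = 7. Since 4.069 < 12.017, we do not reject H₀.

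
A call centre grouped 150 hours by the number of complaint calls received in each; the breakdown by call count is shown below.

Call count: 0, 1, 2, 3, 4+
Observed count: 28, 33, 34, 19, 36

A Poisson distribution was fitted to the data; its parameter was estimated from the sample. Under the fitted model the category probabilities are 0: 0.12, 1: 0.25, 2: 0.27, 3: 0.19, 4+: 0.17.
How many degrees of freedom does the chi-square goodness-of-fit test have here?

3

There are k = 5 categories and 1 parameter estimated from the data, so df = 5 − 1 − 1 = 3.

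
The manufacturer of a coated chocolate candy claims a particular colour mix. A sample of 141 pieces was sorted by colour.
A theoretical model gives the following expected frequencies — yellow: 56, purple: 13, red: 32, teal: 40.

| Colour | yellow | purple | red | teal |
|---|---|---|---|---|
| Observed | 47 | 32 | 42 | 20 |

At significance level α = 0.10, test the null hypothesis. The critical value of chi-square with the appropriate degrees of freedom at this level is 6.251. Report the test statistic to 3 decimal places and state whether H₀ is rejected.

42.341; reject

χ² = (47−56)²/56 + (32−13)²/13 + (42−32)²/32 + (20−40)²/40
   = 1.4464 + 27.7692 + 3.1250 + 10.0000
Sum = 42.341
df = 3. Since 42.341 > 6.251, we reject H₀.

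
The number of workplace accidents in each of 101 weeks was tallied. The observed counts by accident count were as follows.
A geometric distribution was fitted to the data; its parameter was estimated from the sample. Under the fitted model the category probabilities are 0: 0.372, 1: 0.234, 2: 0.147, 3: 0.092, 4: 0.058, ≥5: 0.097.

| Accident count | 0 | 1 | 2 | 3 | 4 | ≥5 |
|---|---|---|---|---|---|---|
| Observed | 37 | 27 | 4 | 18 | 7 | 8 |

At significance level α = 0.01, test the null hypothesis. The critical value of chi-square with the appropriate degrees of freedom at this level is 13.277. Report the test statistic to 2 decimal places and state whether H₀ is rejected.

Expected counts E_i = n·p_i: 101×0.372 = 37.572, 101×0.234 = 23.634, 101×0.147 = 14.847, 101×0.092 = 9.292, 101×0.058 = 5.858, 101×0.097 = 9.797.
0: (37 − 37.572)²/37.572 = 0.327184/37.572 = 0.009
1: (27 − 23.634)²/23.634 = 11.329956/23.634 = 0.479
2: (4 − 14.847)²/14.847 = 117.657409/14.847 = 7.925
3: (18 − 9.292)²/9.292 = 75.829264/9.292 = 8.161
4: (7 − 5.858)²/5.858 = 1.304164/5.858 = 0.223
≥5: (8 − 9.797)²/9.797 = 3.229209/9.797 = 0.330
Sum = 17.13
df = 4. Since 17.13 > 13.277, we reject H₀.

17.13; reject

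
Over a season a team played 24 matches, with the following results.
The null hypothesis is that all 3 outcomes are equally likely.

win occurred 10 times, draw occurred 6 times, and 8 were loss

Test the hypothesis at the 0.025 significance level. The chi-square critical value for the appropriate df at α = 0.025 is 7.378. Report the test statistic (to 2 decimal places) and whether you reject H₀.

1.00; do not reject

Expected count for each of the 3 categories: 24/3 = 8.
χ² = (10−8)²/8 + (6−8)²/8 + (8−8)²/8
   = 0.500 + 0.500 + 0.000
Sum = 1.00
df = 2. Since 1.00 < 7.378, we do not reject H₀.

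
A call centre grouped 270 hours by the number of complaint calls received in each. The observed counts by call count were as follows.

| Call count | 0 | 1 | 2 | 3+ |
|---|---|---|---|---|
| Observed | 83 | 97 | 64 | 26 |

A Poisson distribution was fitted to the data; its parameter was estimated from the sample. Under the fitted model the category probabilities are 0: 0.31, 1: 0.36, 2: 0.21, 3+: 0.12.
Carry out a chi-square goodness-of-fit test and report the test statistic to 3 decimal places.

Expected counts E_i = n·p_i: 270×0.31 = 83.7, 270×0.36 = 97.2, 270×0.21 = 56.7, 270×0.12 = 32.4.
cat         O        E   (O−E)²/E
0          83     83.7     0.0059
1          97     97.2     0.0004
2          64     56.7     0.9399
3+         26     32.4     1.2642
Sum = 2.210

2.210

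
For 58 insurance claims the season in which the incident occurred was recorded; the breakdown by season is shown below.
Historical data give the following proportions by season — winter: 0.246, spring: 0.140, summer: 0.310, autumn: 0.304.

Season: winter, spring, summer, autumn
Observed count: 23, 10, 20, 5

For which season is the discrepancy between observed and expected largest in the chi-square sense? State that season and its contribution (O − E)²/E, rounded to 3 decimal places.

Expected counts E_i = n·p_i: 58×0.246 = 14.268, 58×0.140 = 8.12, 58×0.310 = 17.98, 58×0.304 = 17.632.
winter: (23 − 14.268)²/14.268 = 76.247824/14.268 = 5.3440
spring: (10 − 8.12)²/8.12 = 3.5344/8.12 = 0.4353
summer: (20 − 17.98)²/17.98 = 4.0804/17.98 = 0.2269
autumn: (5 − 17.632)²/17.632 = 159.567424/17.632 = 9.0499
The largest term is for autumn: 9.050.

autumn, 9.050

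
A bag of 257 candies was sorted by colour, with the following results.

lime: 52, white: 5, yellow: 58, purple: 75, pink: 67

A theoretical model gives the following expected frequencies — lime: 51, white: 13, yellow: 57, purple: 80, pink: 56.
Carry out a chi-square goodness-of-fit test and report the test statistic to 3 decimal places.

cat         O        E   (O−E)²/E
lime       52       51     0.0196
white       5       13     4.9231
yellow     58       57     0.0175
purple     75       80     0.3125
pink       67       56     2.1607
Sum = 7.433

7.433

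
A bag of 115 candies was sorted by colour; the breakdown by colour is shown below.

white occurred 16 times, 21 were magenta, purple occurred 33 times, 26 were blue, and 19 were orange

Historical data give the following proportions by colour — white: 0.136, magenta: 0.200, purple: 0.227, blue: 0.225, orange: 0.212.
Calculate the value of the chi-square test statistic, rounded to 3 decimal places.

3.191

Expected counts E_i = n·p_i: 115×0.136 = 15.64, 115×0.200 = 23, 115×0.227 = 26.105, 115×0.225 = 25.875, 115×0.212 = 24.38.
χ² = (16−15.64)²/15.64 + (21−23)²/23 + (33−26.105)²/26.105 + (26−25.875)²/25.875 + (19−24.38)²/24.38
   = 0.0083 + 0.1739 + 1.8211 + 0.0006 + 1.1872
Sum = 3.191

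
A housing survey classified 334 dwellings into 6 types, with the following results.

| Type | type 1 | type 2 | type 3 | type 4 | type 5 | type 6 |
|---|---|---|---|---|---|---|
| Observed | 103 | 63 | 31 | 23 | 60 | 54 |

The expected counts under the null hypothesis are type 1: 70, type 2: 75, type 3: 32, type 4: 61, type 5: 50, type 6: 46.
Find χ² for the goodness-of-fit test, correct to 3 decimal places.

cat         O        E   (O−E)²/E
type 1    103       70    15.5571
type 2     63       75     1.9200
type 3     31       32     0.0313
type 4     23       61    23.6721
type 5     60       50     2.0000
type 6     54       46     1.3913
Sum = 44.572

44.572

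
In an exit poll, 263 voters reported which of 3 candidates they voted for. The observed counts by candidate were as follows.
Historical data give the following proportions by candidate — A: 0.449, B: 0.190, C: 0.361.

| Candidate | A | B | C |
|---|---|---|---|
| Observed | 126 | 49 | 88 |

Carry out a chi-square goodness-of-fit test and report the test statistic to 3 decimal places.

Expected counts E_i = n·p_i: 263×0.449 = 118.087, 263×0.190 = 49.97, 263×0.361 = 94.943.
χ² = (126−118.087)²/118.087 + (49−49.97)²/49.97 + (88−94.943)²/94.943
   = 0.5302 + 0.0188 + 0.5077
Sum = 1.057

1.057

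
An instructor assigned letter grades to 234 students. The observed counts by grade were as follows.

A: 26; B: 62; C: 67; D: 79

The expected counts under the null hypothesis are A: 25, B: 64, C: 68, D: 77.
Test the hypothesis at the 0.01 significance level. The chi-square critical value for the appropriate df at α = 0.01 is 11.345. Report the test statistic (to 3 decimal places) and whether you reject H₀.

0.169; do not reject

cat         O        E   (O−E)²/E
A          26       25     0.0400
B          62       64     0.0625
C          67       68     0.0147
D          79       77     0.0519
Sum = 0.169
df = 3. Since 0.169 < 11.345, we do not reject H₀.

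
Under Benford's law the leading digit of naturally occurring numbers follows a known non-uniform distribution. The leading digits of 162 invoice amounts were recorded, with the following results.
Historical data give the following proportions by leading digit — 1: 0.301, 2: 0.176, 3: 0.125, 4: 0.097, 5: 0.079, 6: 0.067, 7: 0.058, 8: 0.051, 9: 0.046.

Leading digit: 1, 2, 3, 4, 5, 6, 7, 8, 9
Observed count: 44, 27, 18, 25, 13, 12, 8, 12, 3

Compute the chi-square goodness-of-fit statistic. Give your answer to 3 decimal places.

10.965

Expected counts E_i = n·p_i: 162×0.301 = 48.762, 162×0.176 = 28.512, 162×0.125 = 20.25, 162×0.097 = 15.714, 162×0.079 = 12.798, 162×0.067 = 10.854, 162×0.058 = 9.396, 162×0.051 = 8.262, 162×0.046 = 7.452.
cat         O        E   (O−E)²/E
1          44   48.762     0.4650
2          27   28.512     0.0802
3          18    20.25     0.2500
4          25   15.714     5.4875
5          13   12.798     0.0032
6          12   10.854     0.1210
7           8    9.396     0.2074
8          12    8.262     1.6912
9           3    7.452     2.6597
Sum = 10.965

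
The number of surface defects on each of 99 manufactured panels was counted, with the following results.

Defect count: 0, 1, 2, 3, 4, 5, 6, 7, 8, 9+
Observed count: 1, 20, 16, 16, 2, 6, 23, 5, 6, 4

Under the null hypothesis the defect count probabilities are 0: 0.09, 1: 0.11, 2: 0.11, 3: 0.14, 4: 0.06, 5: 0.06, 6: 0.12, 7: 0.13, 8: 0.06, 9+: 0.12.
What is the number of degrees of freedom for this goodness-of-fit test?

There are k = 10 categories and no parameters were estimated from the data, so df = 10 − 1 = 9.

9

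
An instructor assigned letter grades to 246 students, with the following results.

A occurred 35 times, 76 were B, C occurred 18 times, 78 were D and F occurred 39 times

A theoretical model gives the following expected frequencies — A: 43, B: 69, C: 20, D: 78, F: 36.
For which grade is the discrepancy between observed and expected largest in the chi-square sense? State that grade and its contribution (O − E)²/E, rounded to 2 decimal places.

A, 1.49

A: (35 − 43)²/43 = 64/43 = 1.488
B: (76 − 69)²/69 = 49/69 = 0.710
C: (18 − 20)²/20 = 4/20 = 0.200
D: (78 − 78)²/78 = 0/78 = 0.000
F: (39 − 36)²/36 = 9/36 = 0.250
The largest term is for A: 1.49.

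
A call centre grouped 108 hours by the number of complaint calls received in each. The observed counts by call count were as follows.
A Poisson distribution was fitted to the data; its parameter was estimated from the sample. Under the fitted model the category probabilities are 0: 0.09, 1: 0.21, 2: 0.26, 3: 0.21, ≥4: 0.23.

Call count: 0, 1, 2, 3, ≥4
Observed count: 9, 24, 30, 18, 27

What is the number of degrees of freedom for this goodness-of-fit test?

There are k = 5 categories and 1 parameter estimated from the data, so df = 5 − 1 − 1 = 3.

3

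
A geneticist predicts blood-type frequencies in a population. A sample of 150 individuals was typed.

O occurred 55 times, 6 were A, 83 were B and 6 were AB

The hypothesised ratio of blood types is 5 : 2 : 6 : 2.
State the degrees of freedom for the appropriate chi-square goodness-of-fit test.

3

There are k = 4 categories and no parameters were estimated from the data, so df = 4 − 1 = 3.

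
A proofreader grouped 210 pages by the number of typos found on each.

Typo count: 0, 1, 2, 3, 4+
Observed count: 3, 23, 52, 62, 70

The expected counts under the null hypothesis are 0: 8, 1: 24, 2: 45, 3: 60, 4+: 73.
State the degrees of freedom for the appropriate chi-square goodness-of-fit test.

4

There are k = 5 categories and no parameters were estimated from the data, so df = 5 − 1 = 4.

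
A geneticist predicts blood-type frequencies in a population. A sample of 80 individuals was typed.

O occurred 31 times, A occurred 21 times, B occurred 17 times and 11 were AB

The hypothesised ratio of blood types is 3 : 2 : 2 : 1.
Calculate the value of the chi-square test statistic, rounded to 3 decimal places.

0.633

Ratio total = 8. Expected counts: 80×3/8 = 30, 80×2/8 = 20, 80×2/8 = 20, 80×1/8 = 10.
cat         O        E   (O−E)²/E
O          31       30     0.0333
A          21       20     0.0500
B          17       20     0.4500
AB         11       10     0.1000
Sum = 0.633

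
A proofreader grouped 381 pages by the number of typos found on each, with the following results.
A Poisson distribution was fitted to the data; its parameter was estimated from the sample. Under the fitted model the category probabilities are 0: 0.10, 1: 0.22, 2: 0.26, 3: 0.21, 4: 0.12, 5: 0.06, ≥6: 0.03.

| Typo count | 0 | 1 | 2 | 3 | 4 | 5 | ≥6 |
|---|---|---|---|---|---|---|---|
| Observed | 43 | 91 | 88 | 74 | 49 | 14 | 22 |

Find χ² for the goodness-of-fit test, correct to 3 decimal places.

Expected counts E_i = n·p_i: 381×0.10 = 38.1, 381×0.22 = 83.82, 381×0.26 = 99.06, 381×0.21 = 80.01, 381×0.12 = 45.72, 381×0.06 = 22.86, 381×0.03 = 11.43.
0: (43 − 38.1)²/38.1 = 24.01/38.1 = 0.6302
1: (91 − 83.82)²/83.82 = 51.5524/83.82 = 0.6150
2: (88 − 99.06)²/99.06 = 122.3236/99.06 = 1.2348
3: (74 − 80.01)²/80.01 = 36.1201/80.01 = 0.4514
4: (49 − 45.72)²/45.72 = 10.7584/45.72 = 0.2353
5: (14 − 22.86)²/22.86 = 78.4996/22.86 = 3.4339
≥6: (22 − 11.43)²/11.43 = 111.7249/11.43 = 9.7747
Sum = 16.375

16.375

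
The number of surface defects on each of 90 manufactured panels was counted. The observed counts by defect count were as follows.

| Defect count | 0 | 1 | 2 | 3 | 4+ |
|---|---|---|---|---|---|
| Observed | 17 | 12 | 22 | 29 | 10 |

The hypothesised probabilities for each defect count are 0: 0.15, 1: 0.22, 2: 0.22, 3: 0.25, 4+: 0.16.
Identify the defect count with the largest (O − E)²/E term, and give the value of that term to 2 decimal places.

1, 3.07

Expected counts E_i = n·p_i: 90×0.15 = 13.5, 90×0.22 = 19.8, 90×0.22 = 19.8, 90×0.25 = 22.5, 90×0.16 = 14.4.
χ² = (17−13.5)²/13.5 + (12−19.8)²/19.8 + (22−19.8)²/19.8 + (29−22.5)²/22.5 + (10−14.4)²/14.4
   = 0.907 + 3.073 + 0.244 + 1.878 + 1.344
The largest term is for 1: 3.07.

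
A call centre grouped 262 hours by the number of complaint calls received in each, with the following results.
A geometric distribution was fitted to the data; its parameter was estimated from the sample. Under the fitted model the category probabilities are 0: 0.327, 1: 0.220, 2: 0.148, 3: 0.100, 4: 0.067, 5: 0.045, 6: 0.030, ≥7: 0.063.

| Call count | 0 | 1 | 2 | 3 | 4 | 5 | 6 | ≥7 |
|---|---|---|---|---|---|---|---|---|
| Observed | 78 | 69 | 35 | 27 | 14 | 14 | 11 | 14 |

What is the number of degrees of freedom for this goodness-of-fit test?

6

There are k = 8 categories and 1 parameter estimated from the data, so df = 8 − 1 − 1 = 6.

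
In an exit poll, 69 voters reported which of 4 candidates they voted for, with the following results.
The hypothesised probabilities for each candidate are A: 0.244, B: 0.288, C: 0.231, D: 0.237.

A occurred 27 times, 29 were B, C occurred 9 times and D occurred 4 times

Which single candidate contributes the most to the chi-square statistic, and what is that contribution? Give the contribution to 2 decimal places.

Expected counts E_i = n·p_i: 69×0.244 = 16.836, 69×0.288 = 19.872, 69×0.231 = 15.939, 69×0.237 = 16.353.
cat         O        E   (O−E)²/E
A          27   16.836      6.136
B          29   19.872      4.193
C           9   15.939      3.021
D           4   16.353      9.331
The largest term is for D: 9.33.

D, 9.33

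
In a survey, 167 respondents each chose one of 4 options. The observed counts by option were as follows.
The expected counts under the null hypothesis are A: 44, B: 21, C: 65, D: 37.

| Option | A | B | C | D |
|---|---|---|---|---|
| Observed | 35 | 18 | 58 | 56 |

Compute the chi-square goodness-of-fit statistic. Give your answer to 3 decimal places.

12.780

A: (35 − 44)²/44 = 81/44 = 1.8409
B: (18 − 21)²/21 = 9/21 = 0.4286
C: (58 − 65)²/65 = 49/65 = 0.7538
D: (56 − 37)²/37 = 361/37 = 9.7568
Sum = 12.780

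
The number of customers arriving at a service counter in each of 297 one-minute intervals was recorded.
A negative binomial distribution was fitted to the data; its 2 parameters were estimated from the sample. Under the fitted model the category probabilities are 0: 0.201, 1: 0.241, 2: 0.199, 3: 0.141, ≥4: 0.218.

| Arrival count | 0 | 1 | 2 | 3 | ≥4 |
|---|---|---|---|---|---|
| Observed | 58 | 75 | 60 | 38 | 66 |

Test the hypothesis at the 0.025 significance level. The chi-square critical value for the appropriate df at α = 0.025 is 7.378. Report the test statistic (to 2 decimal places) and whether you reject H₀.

Expected counts E_i = n·p_i: 297×0.201 = 59.697, 297×0.241 = 71.577, 297×0.199 = 59.103, 297×0.141 = 41.877, 297×0.218 = 64.746.
0: (58 − 59.697)²/59.697 = 2.879809/59.697 = 0.048
1: (75 − 71.577)²/71.577 = 11.716929/71.577 = 0.164
2: (60 − 59.103)²/59.103 = 0.804609/59.103 = 0.014
3: (38 − 41.877)²/41.877 = 15.031129/41.877 = 0.359
≥4: (66 − 64.746)²/64.746 = 1.572516/64.746 = 0.024
Sum = 0.61
df = 2. Since 0.61 < 7.378, we do not reject H₀.

0.61; do not reject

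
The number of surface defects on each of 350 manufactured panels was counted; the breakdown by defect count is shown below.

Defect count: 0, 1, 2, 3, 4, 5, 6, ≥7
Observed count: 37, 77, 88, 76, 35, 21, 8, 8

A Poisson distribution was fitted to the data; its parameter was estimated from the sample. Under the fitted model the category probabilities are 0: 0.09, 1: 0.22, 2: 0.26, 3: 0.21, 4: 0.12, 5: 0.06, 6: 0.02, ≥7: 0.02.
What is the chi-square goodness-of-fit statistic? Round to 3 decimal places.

2.597

Expected counts E_i = n·p_i: 350×0.09 = 31.5, 350×0.22 = 77, 350×0.26 = 91, 350×0.21 = 73.5, 350×0.12 = 42, 350×0.06 = 21, 350×0.02 = 7, 350×0.02 = 7.
cat         O        E   (O−E)²/E
0          37     31.5     0.9603
1          77       77     0.0000
2          88       91     0.0989
3          76     73.5     0.0850
4          35       42     1.1667
5          21       21     0.0000
6           8        7     0.1429
≥7          8        7     0.1429
Sum = 2.597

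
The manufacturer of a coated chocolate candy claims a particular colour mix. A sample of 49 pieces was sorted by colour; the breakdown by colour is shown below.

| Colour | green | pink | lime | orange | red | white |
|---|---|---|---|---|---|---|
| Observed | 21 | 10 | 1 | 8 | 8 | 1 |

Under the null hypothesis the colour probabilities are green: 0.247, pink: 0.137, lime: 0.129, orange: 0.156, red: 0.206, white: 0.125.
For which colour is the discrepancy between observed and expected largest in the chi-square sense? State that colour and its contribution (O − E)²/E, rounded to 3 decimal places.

green, 6.540

Expected counts E_i = n·p_i: 49×0.247 = 12.103, 49×0.137 = 6.713, 49×0.129 = 6.321, 49×0.156 = 7.644, 49×0.206 = 10.094, 49×0.125 = 6.125.
χ² = (21−12.103)²/12.103 + (10−6.713)²/6.713 + (1−6.321)²/6.321 + (8−7.644)²/7.644 + (8−10.094)²/10.094 + (1−6.125)²/6.125
   = 6.5402 + 1.6095 + 4.4792 + 0.0166 + 0.4344 + 4.2883
The largest term is for green: 6.540.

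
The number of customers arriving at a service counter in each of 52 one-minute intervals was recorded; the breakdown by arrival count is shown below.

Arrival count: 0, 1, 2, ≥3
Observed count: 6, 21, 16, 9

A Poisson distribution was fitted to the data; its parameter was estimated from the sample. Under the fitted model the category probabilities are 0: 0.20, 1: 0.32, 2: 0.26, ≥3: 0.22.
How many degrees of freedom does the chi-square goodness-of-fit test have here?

There are k = 4 categories and 1 parameter estimated from the data, so df = 4 − 1 − 1 = 2.

2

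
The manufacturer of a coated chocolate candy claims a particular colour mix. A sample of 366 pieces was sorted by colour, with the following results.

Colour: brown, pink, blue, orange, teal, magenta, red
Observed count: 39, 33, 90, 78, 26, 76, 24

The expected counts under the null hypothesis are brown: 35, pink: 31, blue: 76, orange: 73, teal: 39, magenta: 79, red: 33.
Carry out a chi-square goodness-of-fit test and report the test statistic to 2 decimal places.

χ² = (39−35)²/35 + (33−31)²/31 + (90−76)²/76 + (78−73)²/73 + (26−39)²/39 + (76−79)²/79 + (24−33)²/33
   = 0.457 + 0.129 + 2.579 + 0.342 + 4.333 + 0.114 + 2.455
Sum = 10.41

10.41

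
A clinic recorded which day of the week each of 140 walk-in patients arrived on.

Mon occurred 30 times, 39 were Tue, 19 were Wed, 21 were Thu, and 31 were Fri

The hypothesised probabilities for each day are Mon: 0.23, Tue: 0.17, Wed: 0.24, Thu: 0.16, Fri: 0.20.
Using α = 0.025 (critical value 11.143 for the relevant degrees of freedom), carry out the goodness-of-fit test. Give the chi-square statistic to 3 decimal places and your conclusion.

16.611; reject

Expected counts E_i = n·p_i: 140×0.23 = 32.2, 140×0.17 = 23.8, 140×0.24 = 33.6, 140×0.16 = 22.4, 140×0.20 = 28.
Mon: (30 − 32.2)²/32.2 = 4.84/32.2 = 0.1503
Tue: (39 − 23.8)²/23.8 = 231.04/23.8 = 9.7076
Wed: (19 − 33.6)²/33.6 = 213.16/33.6 = 6.3440
Thu: (21 − 22.4)²/22.4 = 1.96/22.4 = 0.0875
Fri: (31 − 28)²/28 = 9/28 = 0.3214
Sum = 16.611
df = 4. Since 16.611 > 11.143, we reject H₀.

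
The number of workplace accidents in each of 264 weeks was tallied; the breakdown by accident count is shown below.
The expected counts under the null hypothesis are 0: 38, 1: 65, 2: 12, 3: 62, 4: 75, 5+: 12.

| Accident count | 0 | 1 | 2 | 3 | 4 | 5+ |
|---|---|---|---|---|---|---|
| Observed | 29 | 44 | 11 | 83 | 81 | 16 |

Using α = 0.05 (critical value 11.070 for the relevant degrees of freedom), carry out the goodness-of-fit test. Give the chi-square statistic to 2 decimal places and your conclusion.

0: (29 − 38)²/38 = 81/38 = 2.132
1: (44 − 65)²/65 = 441/65 = 6.785
2: (11 − 12)²/12 = 1/12 = 0.083
3: (83 − 62)²/62 = 441/62 = 7.113
4: (81 − 75)²/75 = 36/75 = 0.480
5+: (16 − 12)²/12 = 16/12 = 1.333
Sum = 17.93
df = 5. Since 17.93 > 11.070, we reject H₀.

17.93; reject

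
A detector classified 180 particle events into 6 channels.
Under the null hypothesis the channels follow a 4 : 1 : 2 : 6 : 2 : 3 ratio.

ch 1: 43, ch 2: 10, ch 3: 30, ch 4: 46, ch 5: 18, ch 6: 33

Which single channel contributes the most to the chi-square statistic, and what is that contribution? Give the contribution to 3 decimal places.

ch 3, 5.000

Ratio total = 18. Expected counts: 180×4/18 = 40, 180×1/18 = 10, 180×2/18 = 20, 180×6/18 = 60, 180×2/18 = 20, 180×3/18 = 30.
ch 1: (43 − 40)²/40 = 9/40 = 0.2250
ch 2: (10 − 10)²/10 = 0/10 = 0.0000
ch 3: (30 − 20)²/20 = 100/20 = 5.0000
ch 4: (46 − 60)²/60 = 196/60 = 3.2667
ch 5: (18 − 20)²/20 = 4/20 = 0.2000
ch 6: (33 − 30)²/30 = 9/30 = 0.3000
The largest term is for ch 3: 5.000.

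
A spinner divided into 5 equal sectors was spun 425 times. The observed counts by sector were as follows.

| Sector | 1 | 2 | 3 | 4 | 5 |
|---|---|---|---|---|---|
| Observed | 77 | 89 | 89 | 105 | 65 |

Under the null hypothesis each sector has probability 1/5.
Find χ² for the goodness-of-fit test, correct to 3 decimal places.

Expected count for each of the 5 categories: 425/5 = 85.
χ² = (77−85)²/85 + (89−85)²/85 + (89−85)²/85 + (105−85)²/85 + (65−85)²/85
   = 0.7529 + 0.1882 + 0.1882 + 4.7059 + 4.7059
Sum = 10.541

10.541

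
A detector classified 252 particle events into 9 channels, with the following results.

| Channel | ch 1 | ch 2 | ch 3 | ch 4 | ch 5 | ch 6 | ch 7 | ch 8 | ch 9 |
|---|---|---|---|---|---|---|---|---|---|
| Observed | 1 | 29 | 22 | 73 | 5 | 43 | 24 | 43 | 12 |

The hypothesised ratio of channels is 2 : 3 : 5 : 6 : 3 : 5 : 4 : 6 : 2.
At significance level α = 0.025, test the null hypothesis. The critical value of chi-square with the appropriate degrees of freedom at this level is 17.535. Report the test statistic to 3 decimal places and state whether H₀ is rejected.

57.729; reject

Ratio total = 36. Expected counts: 252×2/36 = 14, 252×3/36 = 21, 252×5/36 = 35, 252×6/36 = 42, 252×3/36 = 21, 252×5/36 = 35, 252×4/36 = 28, 252×6/36 = 42, 252×2/36 = 14.
cat         O        E   (O−E)²/E
ch 1        1       14    12.0714
ch 2       29       21     3.0476
ch 3       22       35     4.8286
ch 4       73       42    22.8810
ch 5        5       21    12.1905
ch 6       43       35     1.8286
ch 7       24       28     0.5714
ch 8       43       42     0.0238
ch 9       12       14     0.2857
Sum = 57.729
df = 8. Since 57.729 > 17.535, we reject H₀.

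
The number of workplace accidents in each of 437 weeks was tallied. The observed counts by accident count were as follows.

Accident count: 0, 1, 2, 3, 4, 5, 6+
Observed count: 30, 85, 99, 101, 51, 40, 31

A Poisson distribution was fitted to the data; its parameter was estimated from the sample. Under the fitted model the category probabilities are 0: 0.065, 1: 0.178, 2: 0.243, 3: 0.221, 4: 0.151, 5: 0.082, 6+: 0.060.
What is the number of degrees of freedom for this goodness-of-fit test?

5

There are k = 7 categories and 1 parameter estimated from the data, so df = 7 − 1 − 1 = 5.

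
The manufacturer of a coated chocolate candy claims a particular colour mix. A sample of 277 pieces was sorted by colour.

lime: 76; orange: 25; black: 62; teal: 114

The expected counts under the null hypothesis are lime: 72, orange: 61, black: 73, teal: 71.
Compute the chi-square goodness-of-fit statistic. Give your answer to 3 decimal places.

49.168

cat         O        E   (O−E)²/E
lime       76       72     0.2222
orange     25       61    21.2459
black      62       73     1.6575
teal      114       71    26.0423
Sum = 49.168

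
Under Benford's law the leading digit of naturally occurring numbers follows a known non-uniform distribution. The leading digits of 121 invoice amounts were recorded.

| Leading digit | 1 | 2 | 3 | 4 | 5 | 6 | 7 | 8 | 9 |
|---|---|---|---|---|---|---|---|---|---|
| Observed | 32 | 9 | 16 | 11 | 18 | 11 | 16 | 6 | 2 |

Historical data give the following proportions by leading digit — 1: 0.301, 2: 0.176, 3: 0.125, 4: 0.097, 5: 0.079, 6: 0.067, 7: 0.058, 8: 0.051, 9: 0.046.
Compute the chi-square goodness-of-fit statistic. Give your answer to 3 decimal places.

Expected counts E_i = n·p_i: 121×0.301 = 36.421, 121×0.176 = 21.296, 121×0.125 = 15.125, 121×0.097 = 11.737, 121×0.079 = 9.559, 121×0.067 = 8.107, 121×0.058 = 7.018, 121×0.051 = 6.171, 121×0.046 = 5.566.
cat         O        E   (O−E)²/E
1          32   36.421     0.5366
2           9   21.296     7.0995
3          16   15.125     0.0506
4          11   11.737     0.0463
5          18    9.559     7.4538
6          11    8.107     1.0324
7          16    7.018    11.4956
8           6    6.171     0.0047
9           2    5.566     2.2846
Sum = 30.004

30.004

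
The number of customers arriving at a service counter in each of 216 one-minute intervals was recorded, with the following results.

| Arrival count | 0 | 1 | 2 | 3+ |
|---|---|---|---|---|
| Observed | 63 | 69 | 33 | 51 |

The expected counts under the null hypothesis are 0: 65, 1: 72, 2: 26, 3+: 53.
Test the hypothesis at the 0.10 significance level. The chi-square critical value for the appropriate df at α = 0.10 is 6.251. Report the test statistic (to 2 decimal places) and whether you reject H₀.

2.15; do not reject

χ² = (63−65)²/65 + (69−72)²/72 + (33−26)²/26 + (51−53)²/53
   = 0.062 + 0.125 + 1.885 + 0.075
Sum = 2.15
df = 3. Since 2.15 < 6.251, we do not reject H₀.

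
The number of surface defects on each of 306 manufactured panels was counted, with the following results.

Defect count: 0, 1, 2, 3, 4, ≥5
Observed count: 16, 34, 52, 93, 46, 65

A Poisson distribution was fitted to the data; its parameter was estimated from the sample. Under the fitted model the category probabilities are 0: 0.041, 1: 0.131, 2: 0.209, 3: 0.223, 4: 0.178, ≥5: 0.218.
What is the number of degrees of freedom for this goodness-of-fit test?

There are k = 6 categories and 1 parameter estimated from the data, so df = 6 − 1 − 1 = 4.

4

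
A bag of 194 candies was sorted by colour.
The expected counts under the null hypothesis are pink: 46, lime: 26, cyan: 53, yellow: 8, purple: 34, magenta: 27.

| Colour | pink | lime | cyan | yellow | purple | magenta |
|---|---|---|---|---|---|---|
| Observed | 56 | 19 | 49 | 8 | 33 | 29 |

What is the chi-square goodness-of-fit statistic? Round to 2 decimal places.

χ² = (56−46)²/46 + (19−26)²/26 + (49−53)²/53 + (8−8)²/8 + (33−34)²/34 + (29−27)²/27
   = 2.174 + 1.885 + 0.302 + 0.000 + 0.029 + 0.148
Sum = 4.54

4.54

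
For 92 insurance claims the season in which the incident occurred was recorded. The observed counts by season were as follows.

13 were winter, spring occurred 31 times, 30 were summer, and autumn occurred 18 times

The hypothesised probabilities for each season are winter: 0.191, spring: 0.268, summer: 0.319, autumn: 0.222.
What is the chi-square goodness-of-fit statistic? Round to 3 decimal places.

3.124

Expected counts E_i = n·p_i: 92×0.191 = 17.572, 92×0.268 = 24.656, 92×0.319 = 29.348, 92×0.222 = 20.424.
χ² = (13−17.572)²/17.572 + (31−24.656)²/24.656 + (30−29.348)²/29.348 + (18−20.424)²/20.424
   = 1.1896 + 1.6323 + 0.0145 + 0.2877
Sum = 3.124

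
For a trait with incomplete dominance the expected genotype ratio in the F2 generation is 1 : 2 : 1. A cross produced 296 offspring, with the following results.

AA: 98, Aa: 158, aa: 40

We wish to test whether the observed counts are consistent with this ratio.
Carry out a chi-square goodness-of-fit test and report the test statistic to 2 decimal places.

24.08

Ratio total = 4. Expected counts: 296×1/4 = 74, 296×2/4 = 148, 296×1/4 = 74.
AA: (98 − 74)²/74 = 576/74 = 7.784
Aa: (158 − 148)²/148 = 100/148 = 0.676
aa: (40 − 74)²/74 = 1156/74 = 15.622
Sum = 24.08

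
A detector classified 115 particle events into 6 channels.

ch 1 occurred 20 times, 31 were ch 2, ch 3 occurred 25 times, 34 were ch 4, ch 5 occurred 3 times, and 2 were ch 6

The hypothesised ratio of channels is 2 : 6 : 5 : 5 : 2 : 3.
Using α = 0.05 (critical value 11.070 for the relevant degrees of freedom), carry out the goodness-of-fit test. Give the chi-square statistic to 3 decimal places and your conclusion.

29.440; reject

Ratio total = 23. Expected counts: 115×2/23 = 10, 115×6/23 = 30, 115×5/23 = 25, 115×5/23 = 25, 115×2/23 = 10, 115×3/23 = 15.
ch 1: (20 − 10)²/10 = 100/10 = 10.0000
ch 2: (31 − 30)²/30 = 1/30 = 0.0333
ch 3: (25 − 25)²/25 = 0/25 = 0.0000
ch 4: (34 − 25)²/25 = 81/25 = 3.2400
ch 5: (3 − 10)²/10 = 49/10 = 4.9000
ch 6: (2 − 15)²/15 = 169/15 = 11.2667
Sum = 29.440
df = 5. Since 29.440 > 11.070, we reject H₀.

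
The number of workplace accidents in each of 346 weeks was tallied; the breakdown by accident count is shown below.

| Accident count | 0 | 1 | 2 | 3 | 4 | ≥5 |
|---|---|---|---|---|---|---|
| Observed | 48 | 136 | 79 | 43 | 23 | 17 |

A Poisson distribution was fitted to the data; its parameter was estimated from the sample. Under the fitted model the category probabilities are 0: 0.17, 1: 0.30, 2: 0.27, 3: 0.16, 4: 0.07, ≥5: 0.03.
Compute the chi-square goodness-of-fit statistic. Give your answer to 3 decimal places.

Expected counts E_i = n·p_i: 346×0.17 = 58.82, 346×0.30 = 103.8, 346×0.27 = 93.42, 346×0.16 = 55.36, 346×0.07 = 24.22, 346×0.03 = 10.38.
cat         O        E   (O−E)²/E
0          48    58.82     1.9904
1         136    103.8     9.9888
2          79    93.42     2.2258
3          43    55.36     2.7596
4          23    24.22     0.0615
≥5         17    10.38     4.2220
Sum = 21.248

21.248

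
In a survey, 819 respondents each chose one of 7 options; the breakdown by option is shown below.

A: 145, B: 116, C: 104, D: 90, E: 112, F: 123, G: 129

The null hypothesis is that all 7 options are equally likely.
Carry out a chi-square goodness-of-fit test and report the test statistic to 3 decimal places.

Expected count for each of the 7 categories: 819/7 = 117.
cat         O        E   (O−E)²/E
A         145      117     6.7009
B         116      117     0.0085
C         104      117     1.4444
D          90      117     6.2308
E         112      117     0.2137
F         123      117     0.3077
G         129      117     1.2308
Sum = 16.137

16.137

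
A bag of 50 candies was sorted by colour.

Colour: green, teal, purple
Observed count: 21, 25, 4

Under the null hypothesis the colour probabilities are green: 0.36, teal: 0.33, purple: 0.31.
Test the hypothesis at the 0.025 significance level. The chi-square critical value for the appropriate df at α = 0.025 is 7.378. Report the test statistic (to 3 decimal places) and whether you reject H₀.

13.411; reject

Expected counts E_i = n·p_i: 50×0.36 = 18, 50×0.33 = 16.5, 50×0.31 = 15.5.
green: (21 − 18)²/18 = 9/18 = 0.5000
teal: (25 − 16.5)²/16.5 = 72.25/16.5 = 4.3788
purple: (4 − 15.5)²/15.5 = 132.25/15.5 = 8.5323
Sum = 13.411
df = 2. Since 13.411 > 7.378, we reject H₀.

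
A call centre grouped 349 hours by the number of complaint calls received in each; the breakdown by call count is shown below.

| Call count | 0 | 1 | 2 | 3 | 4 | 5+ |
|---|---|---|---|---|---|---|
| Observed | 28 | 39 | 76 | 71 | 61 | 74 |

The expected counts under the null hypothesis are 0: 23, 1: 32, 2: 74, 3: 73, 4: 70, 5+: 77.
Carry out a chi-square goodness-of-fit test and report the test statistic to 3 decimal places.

χ² = (28−23)²/23 + (39−32)²/32 + (76−74)²/74 + (71−73)²/73 + (61−70)²/70 + (74−77)²/77
   = 1.0870 + 1.5313 + 0.0541 + 0.0548 + 1.1571 + 0.1169
Sum = 4.001

4.001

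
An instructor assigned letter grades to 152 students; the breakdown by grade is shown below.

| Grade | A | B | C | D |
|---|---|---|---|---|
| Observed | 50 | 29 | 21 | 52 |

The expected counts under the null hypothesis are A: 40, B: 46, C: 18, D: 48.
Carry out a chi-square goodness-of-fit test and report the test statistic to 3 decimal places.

9.616

χ² = (50−40)²/40 + (29−46)²/46 + (21−18)²/18 + (52−48)²/48
   = 2.5000 + 6.2826 + 0.5000 + 0.3333
Sum = 9.616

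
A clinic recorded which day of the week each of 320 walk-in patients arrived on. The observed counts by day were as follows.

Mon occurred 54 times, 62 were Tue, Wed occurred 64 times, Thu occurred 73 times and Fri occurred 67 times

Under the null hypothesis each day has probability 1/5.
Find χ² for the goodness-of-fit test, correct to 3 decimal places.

3.031

Expected count for each of the 5 categories: 320/5 = 64.
Mon: (54 − 64)²/64 = 100/64 = 1.5625
Tue: (62 − 64)²/64 = 4/64 = 0.0625
Wed: (64 − 64)²/64 = 0/64 = 0.0000
Thu: (73 − 64)²/64 = 81/64 = 1.2656
Fri: (67 − 64)²/64 = 9/64 = 0.1406
Sum = 3.031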